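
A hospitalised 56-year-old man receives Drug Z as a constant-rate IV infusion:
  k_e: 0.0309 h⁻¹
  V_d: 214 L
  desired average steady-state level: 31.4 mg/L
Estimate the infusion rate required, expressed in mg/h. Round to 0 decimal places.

CL = k × Vd = 0.03090 × 214 = 6.613 L/h
At steady state, infusion rate R₀ = Css × CL = 31.4 × 6.613 = 207.6 mg/h

208 mg/h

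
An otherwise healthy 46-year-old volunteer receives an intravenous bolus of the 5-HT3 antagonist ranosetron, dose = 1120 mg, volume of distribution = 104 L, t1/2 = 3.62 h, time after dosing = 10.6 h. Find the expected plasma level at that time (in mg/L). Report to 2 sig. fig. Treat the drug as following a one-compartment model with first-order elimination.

1.4 mg/L

C₀ = Dose / Vd = 1120 / 104 = 10.77 mg/L
k = ln2 / t½ = 0.693147 / 3.62 = 0.1915 h⁻¹
C = C₀ · e^(−k·t) = 10.77 × e^(−0.1915 × 10.6)
  = 10.77 × 0.1313 = 1.414 mg/L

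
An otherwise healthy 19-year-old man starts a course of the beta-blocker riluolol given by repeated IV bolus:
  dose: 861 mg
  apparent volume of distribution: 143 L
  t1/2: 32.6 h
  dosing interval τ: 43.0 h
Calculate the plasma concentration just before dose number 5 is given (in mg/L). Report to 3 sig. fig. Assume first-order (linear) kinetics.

3.92 mg/L

C₀ per dose = Dose / Vd = 861 / 143 = 6.021 mg/L
k = ln2 / t½ = 0.693147 / 32.6 = 0.02126 h⁻¹
Fraction remaining after one interval: r = e^(−kτ) = e^(−0.02126 × 43.0) = 0.4008
Before dose 5, 4 doses have been given (aged 1τ, 2τ, 3τ, 4τ).
C_trough = C₀ × (r + r² + … + r^4) = C₀ × r(1−r^4)/(1−r)
        = 6.021 × 0.4008 × (1 − 0.02581) / (1 − 0.4008) = 3.923 mg/L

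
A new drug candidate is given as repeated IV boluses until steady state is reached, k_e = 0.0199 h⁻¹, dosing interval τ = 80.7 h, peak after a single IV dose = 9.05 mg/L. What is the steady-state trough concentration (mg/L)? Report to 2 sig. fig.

e^(−kτ) = e^(−0.01990 × 80.7) = 0.2007
Accumulation ratio R = 1 / (1 − e^(−kτ)) = 1 / (1 − 0.2007) = 1.251
Steady-state trough = C₀ × R × e^(−kτ) = 9.05 × 1.251 × 0.2007 = 2.272 mg/L

2.3 mg/L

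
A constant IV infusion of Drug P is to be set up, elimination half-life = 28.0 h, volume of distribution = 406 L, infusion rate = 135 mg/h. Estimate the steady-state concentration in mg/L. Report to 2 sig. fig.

13 mg/L

k = ln2 / t½ = 0.693147 / 28.0 = 0.02476 h⁻¹
CL = k × Vd = 0.02476 × 406 = 10.05 L/h
At steady state Css = R₀ / CL = 135 / 10.05 = 13.43 mg/L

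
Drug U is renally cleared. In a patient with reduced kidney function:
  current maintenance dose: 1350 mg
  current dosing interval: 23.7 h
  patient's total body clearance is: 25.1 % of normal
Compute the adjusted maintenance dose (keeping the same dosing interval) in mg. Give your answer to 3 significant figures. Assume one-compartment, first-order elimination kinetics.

To keep the same average steady-state level, dosing rate must scale with clearance.
CL ratio = 25.1 / 100 = 0.2510
New dose (same interval) = 1350 × 0.2510 = 338.9 mg

339 mg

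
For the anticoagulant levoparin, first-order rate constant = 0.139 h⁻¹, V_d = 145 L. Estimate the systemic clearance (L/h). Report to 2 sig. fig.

20 L/h

CL = k × Vd = 0.139 × 145 = 20.16 L/h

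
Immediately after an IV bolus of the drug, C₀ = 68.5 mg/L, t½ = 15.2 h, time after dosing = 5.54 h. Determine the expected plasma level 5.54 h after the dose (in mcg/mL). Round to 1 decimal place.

53.2 mcg/mL

k = ln2 / t½ = 0.693147 / 15.2 = 0.04560 h⁻¹
C = C₀ · e^(−k·t) = 68.50 × e^(−0.04560 × 5.54)
  = 68.50 × 0.7768 = 53.21 mg/L
(53.21 mg/L = 53.21 mcg/mL)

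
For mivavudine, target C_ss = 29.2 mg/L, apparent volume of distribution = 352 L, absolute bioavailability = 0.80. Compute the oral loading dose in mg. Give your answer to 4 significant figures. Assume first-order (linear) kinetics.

12850 mg

LD = Css × Vd / F = 29.2 × 352 / 0.80 = 12850 mg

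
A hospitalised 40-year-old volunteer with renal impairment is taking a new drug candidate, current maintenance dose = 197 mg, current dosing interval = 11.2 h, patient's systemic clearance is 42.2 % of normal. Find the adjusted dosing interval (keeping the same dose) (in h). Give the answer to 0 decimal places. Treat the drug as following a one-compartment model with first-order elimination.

27 h

To keep the same average steady-state level, dosing rate must scale with clearance.
CL ratio = 42.2 / 100 = 0.4220
New interval (same dose) = 11.2 / 0.4220 = 26.54 h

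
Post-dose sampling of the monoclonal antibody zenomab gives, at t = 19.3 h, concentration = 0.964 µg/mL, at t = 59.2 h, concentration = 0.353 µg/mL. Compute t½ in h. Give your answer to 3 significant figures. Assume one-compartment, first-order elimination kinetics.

27.5 h

k = ln(C₁/C₂) / (t₂ − t₁) = ln(0.964/0.353) / (59.2 − 19.3)
  = 1.005 / 39.90 = 0.02519 h⁻¹
t½ = ln2 / k = 0.693147 / 0.02519 = 27.52 h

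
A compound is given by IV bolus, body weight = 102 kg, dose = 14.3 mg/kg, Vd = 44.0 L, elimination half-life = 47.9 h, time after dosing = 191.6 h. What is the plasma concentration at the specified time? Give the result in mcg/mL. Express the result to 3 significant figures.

2.07 mcg/mL

Total dose = 14.3 × 102 = 1459 mg
C₀ = Dose / Vd = 1459 / 44.0 = 33.16 mg/L
k = ln2 / t½ = 0.693147 / 47.9 = 0.01447 h⁻¹
t / t½ = 191.6 / 47.9 = 4 half-lives
C = C₀ × (1/2)^4 = 33.16 × 0.06250 = 2.073 mg/L
(2.073 mg/L = 2.073 mcg/mL)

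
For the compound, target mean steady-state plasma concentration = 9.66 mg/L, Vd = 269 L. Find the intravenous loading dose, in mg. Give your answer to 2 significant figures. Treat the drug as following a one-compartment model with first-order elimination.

2600 mg

LD = Css × Vd = 9.66 × 269 = 2599 mg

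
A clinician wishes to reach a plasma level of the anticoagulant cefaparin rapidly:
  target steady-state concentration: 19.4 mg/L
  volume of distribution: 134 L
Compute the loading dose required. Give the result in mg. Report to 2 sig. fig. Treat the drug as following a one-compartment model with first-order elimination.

LD = Css × Vd = 19.4 × 134 = 2600 mg

2600 mg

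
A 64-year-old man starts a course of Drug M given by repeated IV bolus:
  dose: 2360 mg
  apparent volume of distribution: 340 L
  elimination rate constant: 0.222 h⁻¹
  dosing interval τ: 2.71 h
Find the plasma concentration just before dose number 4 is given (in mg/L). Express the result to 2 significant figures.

7.0 mg/L

C₀ per dose = Dose / Vd = 2360 / 340 = 6.941 mg/L
Fraction remaining after one interval: r = e^(−kτ) = e^(−0.2220 × 2.71) = 0.5479
Before dose 4, 3 doses have been given (aged 1τ, 2τ, 3τ).
C_trough = C₀ × (r + r² + … + r^3) = C₀ × r(1−r^3)/(1−r)
        = 6.941 × 0.5479 × (1 − 0.1645) / (1 − 0.5479) = 7.028 mg/L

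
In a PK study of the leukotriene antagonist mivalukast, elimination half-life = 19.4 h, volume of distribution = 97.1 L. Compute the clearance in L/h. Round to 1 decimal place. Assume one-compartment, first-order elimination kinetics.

k = ln2 / t½ = 0.693147 / 19.4 = 0.03573 h⁻¹
CL = k × Vd = 0.03573 × 97.1 = 3.469 L/h

3.5 L/h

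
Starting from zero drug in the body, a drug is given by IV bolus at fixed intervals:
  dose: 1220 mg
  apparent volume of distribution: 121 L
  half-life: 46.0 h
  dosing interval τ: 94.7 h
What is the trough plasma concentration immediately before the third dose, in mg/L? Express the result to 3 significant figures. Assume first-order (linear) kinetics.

3.00 mg/L

C₀ per dose = Dose / Vd = 1220 / 121 = 10.08 mg/L
k = ln2 / t½ = 0.693147 / 46.0 = 0.01507 h⁻¹
Fraction remaining after one interval: r = e^(−kτ) = e^(−0.01507 × 94.7) = 0.2400
Before dose 3, 2 doses have been given (aged 1τ, 2τ).
C_trough = C₀ × (r + r²) = 10.08 × (0.2400 + 0.05760) = 3.000 mg/L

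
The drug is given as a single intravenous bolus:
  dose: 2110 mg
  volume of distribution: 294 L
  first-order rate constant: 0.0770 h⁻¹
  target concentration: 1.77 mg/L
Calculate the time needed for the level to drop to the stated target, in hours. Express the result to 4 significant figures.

18.18 h

C₀ = Dose / Vd = 2110 / 294 = 7.177 mg/L
t = ln(C₀ / C) / k = ln(7.177 / 1.77) / 0.07700
  = ln(4.055) / 0.07700 = 1.400 / 0.07700 = 18.18 h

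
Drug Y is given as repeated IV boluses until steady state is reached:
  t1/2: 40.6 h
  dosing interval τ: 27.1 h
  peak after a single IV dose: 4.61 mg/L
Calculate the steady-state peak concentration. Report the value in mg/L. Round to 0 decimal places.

12 mg/L

k = ln2 / t½ = 0.693147 / 40.6 = 0.01707 h⁻¹
e^(−kτ) = e^(−0.01707 × 27.1) = 0.6296
Accumulation ratio R = 1 / (1 − e^(−kτ)) = 1 / (1 − 0.6296) = 2.700
Steady-state peak = C₀ × R = 4.61 × 2.700 = 12.45 mg/L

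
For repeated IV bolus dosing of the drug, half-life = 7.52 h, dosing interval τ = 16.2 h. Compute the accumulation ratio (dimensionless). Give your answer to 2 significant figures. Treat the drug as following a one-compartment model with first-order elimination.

1.3

k = ln2 / t½ = 0.693147 / 7.52 = 0.09217 h⁻¹
e^(−kτ) = e^(−0.09217 × 16.2) = 0.2247
Accumulation ratio R = 1 / (1 − e^(−kτ)) = 1 / (1 − 0.2247) = 1.290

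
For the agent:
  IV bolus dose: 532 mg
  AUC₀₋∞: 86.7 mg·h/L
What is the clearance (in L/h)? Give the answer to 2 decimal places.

6.14 L/h

CL = Dose / AUC = 532 / 86.7 = 6.136 L/h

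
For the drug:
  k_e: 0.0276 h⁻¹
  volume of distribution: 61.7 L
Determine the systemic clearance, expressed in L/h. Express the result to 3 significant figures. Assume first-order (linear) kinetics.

1.70 L/h

CL = k × Vd = 0.0276 × 61.7 = 1.703 L/h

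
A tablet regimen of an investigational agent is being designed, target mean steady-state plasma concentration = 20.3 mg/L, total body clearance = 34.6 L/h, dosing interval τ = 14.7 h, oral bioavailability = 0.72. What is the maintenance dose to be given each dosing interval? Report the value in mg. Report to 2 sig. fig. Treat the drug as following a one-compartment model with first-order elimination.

14000 mg

At steady state, F × (Dose/τ) = Css × CL.
Dose = Css × CL × τ / F = 20.3 × 34.60 × 14.7 / 0.72 = 14340 mg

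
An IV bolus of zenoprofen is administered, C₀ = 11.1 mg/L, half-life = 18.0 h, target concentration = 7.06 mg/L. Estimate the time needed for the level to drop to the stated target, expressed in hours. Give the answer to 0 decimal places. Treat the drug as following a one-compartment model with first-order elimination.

k = ln2 / t½ = 0.693147 / 18.0 = 0.03851 h⁻¹
t = ln(C₀ / C) / k = ln(11.10 / 7.06) / 0.03851
  = ln(1.572) / 0.03851 = 0.4523 / 0.03851 = 11.75 h

12 h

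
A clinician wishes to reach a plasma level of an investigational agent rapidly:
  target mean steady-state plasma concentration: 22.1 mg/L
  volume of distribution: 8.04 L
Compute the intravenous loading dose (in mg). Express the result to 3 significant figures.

178 mg

LD = Css × Vd = 22.1 × 8.04 = 177.7 mg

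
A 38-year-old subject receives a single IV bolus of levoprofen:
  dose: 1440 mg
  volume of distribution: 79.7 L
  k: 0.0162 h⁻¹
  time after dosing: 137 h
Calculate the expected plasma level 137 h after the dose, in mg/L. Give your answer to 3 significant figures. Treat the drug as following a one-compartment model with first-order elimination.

C₀ = Dose / Vd = 1440 / 79.7 = 18.07 mg/L
C = C₀ · e^(−k·t) = 18.07 × e^(−0.01620 × 137)
  = 18.07 × 0.1087 = 1.964 mg/L

1.96 mg/L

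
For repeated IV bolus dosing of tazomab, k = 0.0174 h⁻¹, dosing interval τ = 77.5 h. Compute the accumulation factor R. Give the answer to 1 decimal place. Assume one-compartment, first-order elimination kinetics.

1.4

e^(−kτ) = e^(−0.01740 × 77.5) = 0.2596
Accumulation ratio R = 1 / (1 − e^(−kτ)) = 1 / (1 − 0.2596) = 1.351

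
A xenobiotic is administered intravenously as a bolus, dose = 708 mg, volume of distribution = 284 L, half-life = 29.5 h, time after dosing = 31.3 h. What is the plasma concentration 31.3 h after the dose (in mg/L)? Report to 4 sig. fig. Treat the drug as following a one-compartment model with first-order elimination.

C₀ = Dose / Vd = 708.0 / 284 = 2.493 mg/L
k = ln2 / t½ = 0.693147 / 29.5 = 0.02350 h⁻¹
C = C₀ · e^(−k·t) = 2.493 × e^(−0.02350 × 31.3)
  = 2.493 × 0.4792 = 1.195 mg/L

1.195 mg/L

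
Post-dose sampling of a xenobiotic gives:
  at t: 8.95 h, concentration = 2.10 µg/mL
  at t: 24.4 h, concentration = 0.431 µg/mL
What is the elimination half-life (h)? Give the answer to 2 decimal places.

k = ln(C₁/C₂) / (t₂ − t₁) = ln(2.10/0.431) / (24.4 − 8.95)
  = 1.584 / 15.45 = 0.1025 h⁻¹
t½ = ln2 / k = 0.693147 / 0.1025 = 6.762 h

6.76 h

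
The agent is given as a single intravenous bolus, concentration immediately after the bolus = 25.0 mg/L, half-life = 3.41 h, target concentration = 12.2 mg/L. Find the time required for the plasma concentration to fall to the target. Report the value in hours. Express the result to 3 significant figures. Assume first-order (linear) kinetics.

k = ln2 / t½ = 0.693147 / 3.41 = 0.2033 h⁻¹
t = ln(C₀ / C) / k = ln(25.00 / 12.2) / 0.2033
  = ln(2.049) / 0.2033 = 0.7174 / 0.2033 = 3.529 h

3.53 h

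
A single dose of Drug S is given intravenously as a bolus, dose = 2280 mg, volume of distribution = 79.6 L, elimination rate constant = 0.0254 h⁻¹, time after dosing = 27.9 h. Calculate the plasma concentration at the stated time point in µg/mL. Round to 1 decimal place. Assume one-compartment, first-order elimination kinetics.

C₀ = Dose / Vd = 2280 / 79.6 = 28.64 mg/L
C = C₀ · e^(−k·t) = 28.64 × e^(−0.02540 × 27.9)
  = 28.64 × 0.4923 = 14.10 mg/L
(14.10 mg/L = 14.10 µg/mL)

14.1 µg/mL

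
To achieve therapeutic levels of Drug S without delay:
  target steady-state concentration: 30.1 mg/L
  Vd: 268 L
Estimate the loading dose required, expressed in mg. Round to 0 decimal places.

LD = Css × Vd = 30.1 × 268 = 8067 mg

8067 mg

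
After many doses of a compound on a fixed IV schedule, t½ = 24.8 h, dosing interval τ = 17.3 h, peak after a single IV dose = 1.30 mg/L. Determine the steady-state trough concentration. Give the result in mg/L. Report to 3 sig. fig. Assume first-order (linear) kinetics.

k = ln2 / t½ = 0.693147 / 24.8 = 0.02795 h⁻¹
e^(−kτ) = e^(−0.02795 × 17.3) = 0.6166
Accumulation ratio R = 1 / (1 − e^(−kτ)) = 1 / (1 − 0.6166) = 2.608
Steady-state trough = C₀ × R × e^(−kτ) = 1.30 × 2.608 × 0.6166 = 2.091 mg/L

2.09 mg/L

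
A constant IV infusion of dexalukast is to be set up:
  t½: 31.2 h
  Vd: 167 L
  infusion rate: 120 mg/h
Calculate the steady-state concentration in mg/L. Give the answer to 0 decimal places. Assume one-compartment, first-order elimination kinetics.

k = ln2 / t½ = 0.693147 / 31.2 = 0.02222 h⁻¹
CL = k × Vd = 0.02222 × 167 = 3.711 L/h
At steady state Css = R₀ / CL = 120 / 3.711 = 32.34 mg/L

32 mg/L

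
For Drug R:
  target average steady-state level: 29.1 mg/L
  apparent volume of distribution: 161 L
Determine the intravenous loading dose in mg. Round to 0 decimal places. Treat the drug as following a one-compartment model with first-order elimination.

4685 mg

LD = Css × Vd = 29.1 × 161 = 4685 mg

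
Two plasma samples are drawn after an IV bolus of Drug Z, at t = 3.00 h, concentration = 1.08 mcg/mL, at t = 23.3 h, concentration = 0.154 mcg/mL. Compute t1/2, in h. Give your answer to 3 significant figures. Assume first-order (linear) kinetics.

k = ln(C₁/C₂) / (t₂ − t₁) = ln(1.08/0.154) / (23.3 − 3.00)
  = 1.948 / 20.30 = 0.09596 h⁻¹
t½ = ln2 / k = 0.693147 / 0.09596 = 7.223 h

7.22 h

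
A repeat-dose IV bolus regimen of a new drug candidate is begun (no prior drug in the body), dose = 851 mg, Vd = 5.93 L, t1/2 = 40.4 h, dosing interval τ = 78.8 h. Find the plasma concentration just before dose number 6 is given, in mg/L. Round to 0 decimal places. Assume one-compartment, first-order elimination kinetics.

C₀ per dose = Dose / Vd = 851 / 5.93 = 143.5 mg/L
k = ln2 / t½ = 0.693147 / 40.4 = 0.01716 h⁻¹
Fraction remaining after one interval: r = e^(−kτ) = e^(−0.01716 × 78.8) = 0.2587
Before dose 6, 5 doses have been given (aged 1τ, 2τ, 3τ, 4τ, 5τ).
C_trough = C₀ × (r + r² + … + r^5) = C₀ × r(1−r^5)/(1−r)
        = 143.5 × 0.2587 × (1 − 0.001159) / (1 − 0.2587) = 50.02 mg/L

50 mg/L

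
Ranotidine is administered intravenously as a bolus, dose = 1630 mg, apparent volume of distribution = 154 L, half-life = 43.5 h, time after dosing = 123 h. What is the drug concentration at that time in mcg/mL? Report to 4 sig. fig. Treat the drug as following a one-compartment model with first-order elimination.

C₀ = Dose / Vd = 1630 / 154 = 10.58 mg/L
k = ln2 / t½ = 0.693147 / 43.5 = 0.01593 h⁻¹
C = C₀ · e^(−k·t) = 10.58 × e^(−0.01593 × 123)
  = 10.58 × 0.1409 = 1.491 mg/L
(1.491 mg/L = 1.491 mcg/mL)

1.491 mcg/mL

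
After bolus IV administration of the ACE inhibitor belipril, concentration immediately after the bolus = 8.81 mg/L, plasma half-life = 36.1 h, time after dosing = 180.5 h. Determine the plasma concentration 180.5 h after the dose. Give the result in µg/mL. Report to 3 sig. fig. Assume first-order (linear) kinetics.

k = ln2 / t½ = 0.693147 / 36.1 = 0.01920 h⁻¹
t / t½ = 180.5 / 36.1 = 5 half-lives
C = C₀ × (1/2)^5 = 8.810 × 0.03125 = 0.2753 mg/L
(0.2753 mg/L = 0.2753 µg/mL)

0.275 µg/mL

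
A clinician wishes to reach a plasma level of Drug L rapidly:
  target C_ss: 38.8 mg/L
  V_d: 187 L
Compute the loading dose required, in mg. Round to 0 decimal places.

LD = Css × Vd = 38.8 × 187 = 7256 mg

7256 mg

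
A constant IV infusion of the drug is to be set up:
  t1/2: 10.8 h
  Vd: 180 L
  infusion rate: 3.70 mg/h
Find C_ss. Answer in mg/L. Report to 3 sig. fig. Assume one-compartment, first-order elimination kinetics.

0.320 mg/L

k = ln2 / t½ = 0.693147 / 10.8 = 0.06418 h⁻¹
CL = k × Vd = 0.06418 × 180 = 11.55 L/h
At steady state Css = R₀ / CL = 3.70 / 11.55 = 0.3203 mg/L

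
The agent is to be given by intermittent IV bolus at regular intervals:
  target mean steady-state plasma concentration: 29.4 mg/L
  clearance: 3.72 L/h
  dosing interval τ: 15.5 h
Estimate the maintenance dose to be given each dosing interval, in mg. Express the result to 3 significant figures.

1700 mg

At steady state, Dose/τ = Css × CL.
Dose = Css × CL × τ = 29.4 × 3.720 × 15.5 = 1695 mg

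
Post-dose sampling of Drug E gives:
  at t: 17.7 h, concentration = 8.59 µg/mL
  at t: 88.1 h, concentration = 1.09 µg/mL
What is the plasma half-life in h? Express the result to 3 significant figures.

23.6 h

k = ln(C₁/C₂) / (t₂ − t₁) = ln(8.59/1.09) / (88.1 − 17.7)
  = 2.064 / 70.40 = 0.02932 h⁻¹
t½ = ln2 / k = 0.693147 / 0.02932 = 23.64 h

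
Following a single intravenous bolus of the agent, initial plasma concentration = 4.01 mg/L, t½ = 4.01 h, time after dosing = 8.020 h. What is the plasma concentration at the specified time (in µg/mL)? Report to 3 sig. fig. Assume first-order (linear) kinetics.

k = ln2 / t½ = 0.693147 / 4.01 = 0.1729 h⁻¹
t / t½ = 8.020 / 4.01 = 2 half-lives
C = C₀ × (1/2)^2 = 4.010 × 0.2500 = 1.003 mg/L
(1.003 mg/L = 1.003 µg/mL)

1.00 µg/mL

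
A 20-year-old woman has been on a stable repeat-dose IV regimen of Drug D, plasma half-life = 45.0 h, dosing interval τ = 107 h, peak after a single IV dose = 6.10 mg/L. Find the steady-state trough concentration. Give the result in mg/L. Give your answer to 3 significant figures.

k = ln2 / t½ = 0.693147 / 45.0 = 0.01540 h⁻¹
e^(−kτ) = e^(−0.01540 × 107) = 0.1925
Accumulation ratio R = 1 / (1 − e^(−kτ)) = 1 / (1 − 0.1925) = 1.238
Steady-state trough = C₀ × R × e^(−kτ) = 6.10 × 1.238 × 0.1925 = 1.454 mg/L

1.45 mg/L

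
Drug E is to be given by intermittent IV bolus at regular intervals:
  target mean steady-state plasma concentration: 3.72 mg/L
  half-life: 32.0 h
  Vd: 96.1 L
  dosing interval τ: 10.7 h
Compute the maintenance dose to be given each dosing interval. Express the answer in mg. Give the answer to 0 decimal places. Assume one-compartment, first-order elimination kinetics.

83 mg

k = ln2 / t½ = 0.693147 / 32.0 = 0.02166 h⁻¹
CL = k × Vd = 0.02166 × 96.1 = 2.082 L/h
At steady state, Dose/τ = Css × CL.
Dose = Css × CL × τ = 3.72 × 2.082 × 10.7 = 82.87 mg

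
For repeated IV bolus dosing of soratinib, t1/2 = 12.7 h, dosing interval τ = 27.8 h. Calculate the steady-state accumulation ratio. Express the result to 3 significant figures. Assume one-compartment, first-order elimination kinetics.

k = ln2 / t½ = 0.693147 / 12.7 = 0.05458 h⁻¹
e^(−kτ) = e^(−0.05458 × 27.8) = 0.2193
Accumulation ratio R = 1 / (1 − e^(−kτ)) = 1 / (1 − 0.2193) = 1.281

1.28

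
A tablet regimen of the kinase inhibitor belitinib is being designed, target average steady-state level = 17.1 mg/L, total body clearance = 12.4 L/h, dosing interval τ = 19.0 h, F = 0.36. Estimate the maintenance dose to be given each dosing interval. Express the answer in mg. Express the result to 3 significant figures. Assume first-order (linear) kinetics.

At steady state, F × (Dose/τ) = Css × CL.
Dose = Css × CL × τ / F = 17.1 × 12.40 × 19.0 / 0.36 = 11190 mg

11200 mg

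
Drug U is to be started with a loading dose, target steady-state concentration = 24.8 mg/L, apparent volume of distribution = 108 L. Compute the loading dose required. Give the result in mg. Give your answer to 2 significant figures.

LD = Css × Vd = 24.8 × 108 = 2678 mg

2700 mg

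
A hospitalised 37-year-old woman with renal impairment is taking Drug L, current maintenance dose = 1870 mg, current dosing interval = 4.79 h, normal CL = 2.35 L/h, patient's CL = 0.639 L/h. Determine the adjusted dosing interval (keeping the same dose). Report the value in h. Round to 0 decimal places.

To keep the same average steady-state level, dosing rate must scale with clearance.
CL ratio = 0.639 / 2.35 = 0.2719
New interval (same dose) = 4.79 / 0.2719 = 17.62 h

18 h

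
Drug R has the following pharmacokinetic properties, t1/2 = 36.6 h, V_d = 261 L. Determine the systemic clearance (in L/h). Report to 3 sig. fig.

k = ln2 / t½ = 0.693147 / 36.6 = 0.01894 h⁻¹
CL = k × Vd = 0.01894 × 261 = 4.943 L/h

4.94 L/h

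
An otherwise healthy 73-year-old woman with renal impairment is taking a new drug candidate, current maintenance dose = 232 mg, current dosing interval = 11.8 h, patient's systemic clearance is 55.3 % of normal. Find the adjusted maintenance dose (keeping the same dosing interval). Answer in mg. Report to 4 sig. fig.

To keep the same average steady-state level, dosing rate must scale with clearance.
CL ratio = 55.3 / 100 = 0.5530
New dose (same interval) = 232 × 0.5530 = 128.3 mg

128.3 mg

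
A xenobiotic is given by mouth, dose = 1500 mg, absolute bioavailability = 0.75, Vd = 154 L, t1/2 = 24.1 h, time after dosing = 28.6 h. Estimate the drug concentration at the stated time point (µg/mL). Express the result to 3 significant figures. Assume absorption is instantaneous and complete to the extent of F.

Amount reaching circulation = F × Dose = 0.75 × 1500 = 1125 mg
C₀ = F·Dose / Vd = 1125 / 154 = 7.305 mg/L
k = ln2 / t½ = 0.693147 / 24.1 = 0.02876 h⁻¹
C = C₀ · e^(−k·t) = 7.305 × e^(−0.02876 × 28.6)
  = 7.305 × 0.4393 = 3.209 mg/L
(3.209 mg/L = 3.209 µg/mL)

3.21 µg/mL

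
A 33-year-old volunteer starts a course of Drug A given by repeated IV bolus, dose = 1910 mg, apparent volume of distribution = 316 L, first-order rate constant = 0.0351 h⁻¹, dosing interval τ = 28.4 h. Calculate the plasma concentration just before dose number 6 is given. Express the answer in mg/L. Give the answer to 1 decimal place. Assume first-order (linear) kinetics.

C₀ per dose = Dose / Vd = 1910 / 316 = 6.044 mg/L
Fraction remaining after one interval: r = e^(−kτ) = e^(−0.03510 × 28.4) = 0.3690
Before dose 6, 5 doses have been given (aged 1τ, 2τ, 3τ, 4τ, 5τ).
C_trough = C₀ × (r + r² + … + r^5) = C₀ × r(1−r^5)/(1−r)
        = 6.044 × 0.3690 × (1 − 0.006841) / (1 − 0.3690) = 3.510 mg/L

3.5 mg/L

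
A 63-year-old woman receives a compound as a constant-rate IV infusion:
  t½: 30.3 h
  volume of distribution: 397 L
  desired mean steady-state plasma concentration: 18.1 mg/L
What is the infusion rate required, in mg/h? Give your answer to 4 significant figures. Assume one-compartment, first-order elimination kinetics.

164.4 mg/h

k = ln2 / t½ = 0.693147 / 30.3 = 0.02288 h⁻¹
CL = k × Vd = 0.02288 × 397 = 9.083 L/h
At steady state, infusion rate R₀ = Css × CL = 18.1 × 9.083 = 164.4 mg/h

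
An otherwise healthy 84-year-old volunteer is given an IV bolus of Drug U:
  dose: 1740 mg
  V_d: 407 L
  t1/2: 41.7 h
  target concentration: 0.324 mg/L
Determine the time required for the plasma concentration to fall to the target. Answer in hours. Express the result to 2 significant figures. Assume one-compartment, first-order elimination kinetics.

C₀ = Dose / Vd = 1740 / 407 = 4.275 mg/L
k = ln2 / t½ = 0.693147 / 41.7 = 0.01662 h⁻¹
t = ln(C₀ / C) / k = ln(4.275 / 0.324) / 0.01662
  = ln(13.19) / 0.01662 = 2.579 / 0.01662 = 155.2 h

160 h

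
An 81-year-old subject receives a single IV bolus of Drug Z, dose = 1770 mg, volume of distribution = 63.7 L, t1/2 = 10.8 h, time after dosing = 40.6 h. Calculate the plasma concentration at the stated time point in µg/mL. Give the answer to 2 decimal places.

2.05 µg/mL

C₀ = Dose / Vd = 1770 / 63.7 = 27.79 mg/L
k = ln2 / t½ = 0.693147 / 10.8 = 0.06418 h⁻¹
C = C₀ · e^(−k·t) = 27.79 × e^(−0.06418 × 40.6)
  = 27.79 × 0.07385 = 2.052 mg/L
(2.052 mg/L = 2.052 µg/mL)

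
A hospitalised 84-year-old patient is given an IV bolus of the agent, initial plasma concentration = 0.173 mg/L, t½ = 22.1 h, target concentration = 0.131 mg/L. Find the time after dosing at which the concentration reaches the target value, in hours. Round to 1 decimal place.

k = ln2 / t½ = 0.693147 / 22.1 = 0.03136 h⁻¹
t = ln(C₀ / C) / k = ln(0.1730 / 0.131) / 0.03136
  = ln(1.321) / 0.03136 = 0.2784 / 0.03136 = 8.878 h

8.9 h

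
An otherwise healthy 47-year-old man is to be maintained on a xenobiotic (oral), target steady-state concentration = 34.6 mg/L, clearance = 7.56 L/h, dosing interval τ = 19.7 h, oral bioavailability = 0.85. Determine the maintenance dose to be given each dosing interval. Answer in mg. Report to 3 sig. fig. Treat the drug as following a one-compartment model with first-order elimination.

At steady state, F × (Dose/τ) = Css × CL.
Dose = Css × CL × τ / F = 34.6 × 7.560 × 19.7 / 0.85 = 6062 mg

6060 mg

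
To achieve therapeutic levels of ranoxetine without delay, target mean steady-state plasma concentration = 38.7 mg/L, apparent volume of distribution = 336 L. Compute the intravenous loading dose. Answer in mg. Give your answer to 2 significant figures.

13000 mg

LD = Css × Vd = 38.7 × 336 = 13000 mg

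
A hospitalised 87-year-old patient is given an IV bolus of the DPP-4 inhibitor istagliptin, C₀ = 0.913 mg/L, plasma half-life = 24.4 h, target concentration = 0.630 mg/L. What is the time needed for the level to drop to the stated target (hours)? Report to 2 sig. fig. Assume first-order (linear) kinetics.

13 h

k = ln2 / t½ = 0.693147 / 24.4 = 0.02841 h⁻¹
t = ln(C₀ / C) / k = ln(0.9130 / 0.630) / 0.02841
  = ln(1.449) / 0.02841 = 0.3709 / 0.02841 = 13.06 h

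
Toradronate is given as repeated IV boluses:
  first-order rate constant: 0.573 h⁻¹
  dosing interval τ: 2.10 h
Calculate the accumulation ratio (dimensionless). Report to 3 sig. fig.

1.43

e^(−kτ) = e^(−0.5730 × 2.10) = 0.3002
Accumulation ratio R = 1 / (1 − e^(−kτ)) = 1 / (1 − 0.3002) = 1.429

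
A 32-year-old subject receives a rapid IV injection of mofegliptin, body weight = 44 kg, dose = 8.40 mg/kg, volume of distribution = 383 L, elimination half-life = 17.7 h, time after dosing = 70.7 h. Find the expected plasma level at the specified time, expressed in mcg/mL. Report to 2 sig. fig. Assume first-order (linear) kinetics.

Total dose = 8.40 × 44 = 369.6 mg
C₀ = Dose / Vd = 369.6 / 383 = 0.9650 mg/L
k = ln2 / t½ = 0.693147 / 17.7 = 0.03916 h⁻¹
C = C₀ · e^(−k·t) = 0.9650 × e^(−0.03916 × 70.7)
  = 0.9650 × 0.06275 = 0.06055 mg/L
(0.06055 mg/L = 0.06055 mcg/mL)

0.061 mcg/mL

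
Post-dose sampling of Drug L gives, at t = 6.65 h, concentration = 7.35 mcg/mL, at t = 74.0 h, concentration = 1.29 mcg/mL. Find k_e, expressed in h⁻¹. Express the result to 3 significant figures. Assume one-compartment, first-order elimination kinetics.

0.0258 h⁻¹

k = ln(C₁/C₂) / (t₂ − t₁) = ln(7.35/1.29) / (74.0 − 6.65)
  = 1.740 / 67.35 = 0.02584 h⁻¹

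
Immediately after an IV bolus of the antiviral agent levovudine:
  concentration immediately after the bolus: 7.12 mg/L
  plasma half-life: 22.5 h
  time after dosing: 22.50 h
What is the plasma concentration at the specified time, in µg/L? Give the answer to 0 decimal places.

3560 µg/L

k = ln2 / t½ = 0.693147 / 22.5 = 0.03081 h⁻¹
t / t½ = 22.50 / 22.5 = 1 half-lives
C = C₀ × (1/2)^1 = 7.120 × 0.5000 = 3.560 mg/L
Convert: 3.560 mg/L × 1000 = 3560 µg/L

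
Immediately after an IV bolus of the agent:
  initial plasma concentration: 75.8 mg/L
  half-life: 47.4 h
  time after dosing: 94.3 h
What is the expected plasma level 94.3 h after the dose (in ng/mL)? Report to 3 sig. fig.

19100 ng/mL

k = ln2 / t½ = 0.693147 / 47.4 = 0.01462 h⁻¹
C = C₀ · e^(−k·t) = 75.80 × e^(−0.01462 × 94.3)
  = 75.80 × 0.2519 = 19.09 mg/L
Convert: 19.09 mg/L × 1000 = 19090 ng/mL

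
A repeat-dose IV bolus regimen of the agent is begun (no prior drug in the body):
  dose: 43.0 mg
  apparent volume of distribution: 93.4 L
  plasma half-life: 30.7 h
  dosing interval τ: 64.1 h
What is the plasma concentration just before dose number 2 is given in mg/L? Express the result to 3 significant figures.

C₀ per dose = Dose / Vd = 43.0 / 93.4 = 0.4604 mg/L
k = ln2 / t½ = 0.693147 / 30.7 = 0.02258 h⁻¹
Fraction remaining after one interval: r = e^(−kτ) = e^(−0.02258 × 64.1) = 0.2352
Before dose 2, 1 dose has been given (aged 1τ).
C_trough = C₀ × r = 0.4604 × 0.2352 = 0.1083 mg/L

0.108 mg/L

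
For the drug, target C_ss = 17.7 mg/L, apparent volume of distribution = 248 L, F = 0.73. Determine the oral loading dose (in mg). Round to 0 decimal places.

6013 mg

LD = Css × Vd / F = 17.7 × 248 / 0.73 = 6013 mg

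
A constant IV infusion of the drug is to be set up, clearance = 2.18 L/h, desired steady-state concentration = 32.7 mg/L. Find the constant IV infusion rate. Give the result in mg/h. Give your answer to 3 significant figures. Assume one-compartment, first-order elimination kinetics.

At steady state, infusion rate R₀ = Css × CL = 32.7 × 2.180 = 71.29 mg/h

71.3 mg/h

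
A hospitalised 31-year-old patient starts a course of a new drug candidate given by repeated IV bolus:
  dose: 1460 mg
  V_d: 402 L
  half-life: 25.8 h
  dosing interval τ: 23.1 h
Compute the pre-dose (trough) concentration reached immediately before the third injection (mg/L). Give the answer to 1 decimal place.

C₀ per dose = Dose / Vd = 1460 / 402 = 3.632 mg/L
k = ln2 / t½ = 0.693147 / 25.8 = 0.02687 h⁻¹
Fraction remaining after one interval: r = e^(−kτ) = e^(−0.02687 × 23.1) = 0.5376
Before dose 3, 2 doses have been given (aged 1τ, 2τ).
C_trough = C₀ × (r + r²) = 3.632 × (0.5376 + 0.2890) = 3.002 mg/L

3.0 mg/L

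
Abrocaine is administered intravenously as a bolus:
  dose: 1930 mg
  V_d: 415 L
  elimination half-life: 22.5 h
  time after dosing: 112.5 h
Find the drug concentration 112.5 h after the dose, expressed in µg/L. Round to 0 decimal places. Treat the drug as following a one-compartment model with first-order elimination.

C₀ = Dose / Vd = 1930 / 415 = 4.651 mg/L
k = ln2 / t½ = 0.693147 / 22.5 = 0.03081 h⁻¹
t / t½ = 112.5 / 22.5 = 5 half-lives
C = C₀ × (1/2)^5 = 4.651 × 0.03125 = 0.1453 mg/L
Convert: 0.1453 mg/L × 1000 = 145.3 µg/L

145 µg/L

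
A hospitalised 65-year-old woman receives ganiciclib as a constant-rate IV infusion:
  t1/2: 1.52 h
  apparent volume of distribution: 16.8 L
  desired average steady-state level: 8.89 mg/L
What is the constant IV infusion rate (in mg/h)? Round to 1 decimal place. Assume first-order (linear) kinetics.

68.1 mg/h

k = ln2 / t½ = 0.693147 / 1.52 = 0.4560 h⁻¹
CL = k × Vd = 0.4560 × 16.8 = 7.661 L/h
At steady state, infusion rate R₀ = Css × CL = 8.89 × 7.661 = 68.11 mg/h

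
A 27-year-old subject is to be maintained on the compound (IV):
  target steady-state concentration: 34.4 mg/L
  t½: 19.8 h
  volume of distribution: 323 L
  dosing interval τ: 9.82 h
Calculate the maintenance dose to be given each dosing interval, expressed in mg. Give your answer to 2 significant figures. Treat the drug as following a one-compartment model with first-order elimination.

k = ln2 / t½ = 0.693147 / 19.8 = 0.03501 h⁻¹
CL = k × Vd = 0.03501 × 323 = 11.31 L/h
At steady state, Dose/τ = Css × CL.
Dose = Css × CL × τ = 34.4 × 11.31 × 9.82 = 3821 mg

3800 mg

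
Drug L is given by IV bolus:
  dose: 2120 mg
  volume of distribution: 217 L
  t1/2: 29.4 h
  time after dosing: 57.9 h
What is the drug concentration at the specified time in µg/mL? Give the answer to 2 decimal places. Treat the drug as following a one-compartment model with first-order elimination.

2.49 µg/mL

C₀ = Dose / Vd = 2120 / 217 = 9.770 mg/L
k = ln2 / t½ = 0.693147 / 29.4 = 0.02358 h⁻¹
C = C₀ · e^(−k·t) = 9.770 × e^(−0.02358 × 57.9)
  = 9.770 × 0.2553 = 2.494 mg/L
(2.494 mg/L = 2.494 µg/mL)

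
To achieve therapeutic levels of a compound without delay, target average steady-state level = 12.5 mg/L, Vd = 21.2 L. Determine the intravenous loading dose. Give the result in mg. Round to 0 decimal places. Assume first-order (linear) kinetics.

LD = Css × Vd = 12.5 × 21.2 = 265.0 mg

265 mg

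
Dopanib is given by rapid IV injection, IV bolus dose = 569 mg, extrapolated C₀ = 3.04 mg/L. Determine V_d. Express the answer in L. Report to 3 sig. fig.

187 L

Vd = Dose / C₀ = 569.0 / 3.04 = 187.2 L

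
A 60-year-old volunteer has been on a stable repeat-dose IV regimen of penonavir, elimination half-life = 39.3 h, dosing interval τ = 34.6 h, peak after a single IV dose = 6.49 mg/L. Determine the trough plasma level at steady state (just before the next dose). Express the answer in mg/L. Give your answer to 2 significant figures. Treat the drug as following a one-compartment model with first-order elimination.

7.7 mg/L

k = ln2 / t½ = 0.693147 / 39.3 = 0.01764 h⁻¹
e^(−kτ) = e^(−0.01764 × 34.6) = 0.5432
Accumulation ratio R = 1 / (1 − e^(−kτ)) = 1 / (1 − 0.5432) = 2.189
Steady-state trough = C₀ × R × e^(−kτ) = 6.49 × 2.189 × 0.5432 = 7.717 mg/L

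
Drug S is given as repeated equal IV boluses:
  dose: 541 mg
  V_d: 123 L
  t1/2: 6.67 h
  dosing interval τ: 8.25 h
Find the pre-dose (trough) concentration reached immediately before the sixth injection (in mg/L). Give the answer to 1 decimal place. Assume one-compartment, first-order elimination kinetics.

C₀ per dose = Dose / Vd = 541 / 123 = 4.398 mg/L
k = ln2 / t½ = 0.693147 / 6.67 = 0.1039 h⁻¹
Fraction remaining after one interval: r = e^(−kτ) = e^(−0.1039 × 8.25) = 0.4244
Before dose 6, 5 doses have been given (aged 1τ, 2τ, 3τ, 4τ, 5τ).
C_trough = C₀ × (r + r² + … + r^5) = C₀ × r(1−r^5)/(1−r)
        = 4.398 × 0.4244 × (1 − 0.01377) / (1 − 0.4244) = 3.198 mg/L

3.2 mg/L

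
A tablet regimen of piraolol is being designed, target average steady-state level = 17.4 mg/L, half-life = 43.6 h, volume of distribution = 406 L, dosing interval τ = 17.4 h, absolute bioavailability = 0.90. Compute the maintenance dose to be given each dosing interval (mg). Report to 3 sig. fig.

2170 mg

k = ln2 / t½ = 0.693147 / 43.6 = 0.01590 h⁻¹
CL = k × Vd = 0.01590 × 406 = 6.455 L/h
At steady state, F × (Dose/τ) = Css × CL.
Dose = Css × CL × τ / F = 17.4 × 6.455 × 17.4 / 0.90 = 2171 mg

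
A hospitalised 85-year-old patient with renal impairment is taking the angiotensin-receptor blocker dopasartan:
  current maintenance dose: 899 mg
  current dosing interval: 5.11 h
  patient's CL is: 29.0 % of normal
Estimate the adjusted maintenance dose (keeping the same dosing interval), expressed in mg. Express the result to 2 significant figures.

To keep the same average steady-state level, dosing rate must scale with clearance.
CL ratio = 29.0 / 100 = 0.2900
New dose (same interval) = 899 × 0.2900 = 260.7 mg

260 mg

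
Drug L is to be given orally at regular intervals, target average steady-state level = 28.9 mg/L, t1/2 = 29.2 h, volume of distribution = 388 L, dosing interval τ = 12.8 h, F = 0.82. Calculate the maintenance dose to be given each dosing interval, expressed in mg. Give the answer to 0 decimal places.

k = ln2 / t½ = 0.693147 / 29.2 = 0.02374 h⁻¹
CL = k × Vd = 0.02374 × 388 = 9.211 L/h
At steady state, F × (Dose/τ) = Css × CL.
Dose = Css × CL × τ / F = 28.9 × 9.211 × 12.8 / 0.82 = 4155 mg

4155 mg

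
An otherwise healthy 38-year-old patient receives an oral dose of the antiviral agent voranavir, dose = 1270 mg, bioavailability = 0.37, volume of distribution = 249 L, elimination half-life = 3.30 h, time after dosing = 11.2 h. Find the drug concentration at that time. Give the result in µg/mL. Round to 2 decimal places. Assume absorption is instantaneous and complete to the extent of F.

0.18 µg/mL

Amount reaching circulation = F × Dose = 0.37 × 1270 = 469.9 mg
C₀ = F·Dose / Vd = 469.9 / 249 = 1.887 mg/L
k = ln2 / t½ = 0.693147 / 3.30 = 0.2100 h⁻¹
C = C₀ · e^(−k·t) = 1.887 × e^(−0.2100 × 11.2)
  = 1.887 × 0.09518 = 0.1796 mg/L
(0.1796 mg/L = 0.1796 µg/mL)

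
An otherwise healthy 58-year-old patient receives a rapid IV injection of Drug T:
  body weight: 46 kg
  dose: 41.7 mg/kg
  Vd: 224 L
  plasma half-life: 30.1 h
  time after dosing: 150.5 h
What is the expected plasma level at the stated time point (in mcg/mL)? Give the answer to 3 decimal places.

0.268 mcg/mL

Total dose = 41.7 × 46 = 1918 mg
C₀ = Dose / Vd = 1918 / 224 = 8.563 mg/L
k = ln2 / t½ = 0.693147 / 30.1 = 0.02303 h⁻¹
t / t½ = 150.5 / 30.1 = 5 half-lives
C = C₀ × (1/2)^5 = 8.563 × 0.03125 = 0.2676 mg/L
(0.2676 mg/L = 0.2676 mcg/mL)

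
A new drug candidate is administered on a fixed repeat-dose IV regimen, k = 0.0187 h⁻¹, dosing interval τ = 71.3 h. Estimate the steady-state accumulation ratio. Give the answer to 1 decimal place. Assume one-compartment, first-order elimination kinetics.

1.4

e^(−kτ) = e^(−0.01870 × 71.3) = 0.2636
Accumulation ratio R = 1 / (1 − e^(−kτ)) = 1 / (1 − 0.2636) = 1.358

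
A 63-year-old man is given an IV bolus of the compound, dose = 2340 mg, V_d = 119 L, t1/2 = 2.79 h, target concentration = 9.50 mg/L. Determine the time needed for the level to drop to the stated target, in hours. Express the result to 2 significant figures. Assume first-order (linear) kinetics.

C₀ = Dose / Vd = 2340 / 119 = 19.66 mg/L
k = ln2 / t½ = 0.693147 / 2.79 = 0.2484 h⁻¹
t = ln(C₀ / C) / k = ln(19.66 / 9.50) / 0.2484
  = ln(2.069) / 0.2484 = 0.7271 / 0.2484 = 2.927 h

2.9 h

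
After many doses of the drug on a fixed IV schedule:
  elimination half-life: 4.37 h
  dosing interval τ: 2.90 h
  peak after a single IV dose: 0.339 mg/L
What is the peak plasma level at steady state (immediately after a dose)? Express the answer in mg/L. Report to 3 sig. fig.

k = ln2 / t½ = 0.693147 / 4.37 = 0.1586 h⁻¹
e^(−kτ) = e^(−0.1586 × 2.90) = 0.6313
Accumulation ratio R = 1 / (1 − e^(−kτ)) = 1 / (1 − 0.6313) = 2.712
Steady-state peak = C₀ × R = 0.339 × 2.712 = 0.9194 mg/L

0.919 mg/L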